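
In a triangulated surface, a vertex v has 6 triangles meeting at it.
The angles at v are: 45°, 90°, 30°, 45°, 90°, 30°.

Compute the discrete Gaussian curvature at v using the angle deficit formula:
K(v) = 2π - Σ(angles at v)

Sum of angles = 330°. K = 360° - 330° = 30° = π/6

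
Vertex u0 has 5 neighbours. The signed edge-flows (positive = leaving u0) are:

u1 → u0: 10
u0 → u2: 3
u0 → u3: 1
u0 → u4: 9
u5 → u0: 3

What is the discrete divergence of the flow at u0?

Divergence = sum of outgoing flows = (-10) + 3 + 1 + 9 + (-3) = 0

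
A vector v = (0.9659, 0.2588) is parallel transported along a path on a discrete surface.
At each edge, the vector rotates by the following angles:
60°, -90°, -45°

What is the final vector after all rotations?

Total rotation: 60° + (-90°) + (-45°) = -75°. Final vector: (0.5000, -0.8660)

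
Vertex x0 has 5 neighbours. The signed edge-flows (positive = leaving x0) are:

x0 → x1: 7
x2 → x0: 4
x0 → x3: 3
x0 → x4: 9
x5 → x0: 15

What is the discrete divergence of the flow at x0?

Divergence = sum of outgoing flows = 7 + (-4) + 3 + 9 + (-15) = 0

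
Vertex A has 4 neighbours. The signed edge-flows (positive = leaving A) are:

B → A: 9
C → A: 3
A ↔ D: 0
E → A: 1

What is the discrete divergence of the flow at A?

Divergence = sum of outgoing flows = (-9) + (-3) + 0 + (-1) = -13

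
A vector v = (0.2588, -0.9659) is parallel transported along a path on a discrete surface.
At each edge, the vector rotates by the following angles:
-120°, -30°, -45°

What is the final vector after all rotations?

Total rotation: (-120°) + (-30°) + (-45°) = -195° ≡ 165° (mod 360°). Final vector: (0, 1)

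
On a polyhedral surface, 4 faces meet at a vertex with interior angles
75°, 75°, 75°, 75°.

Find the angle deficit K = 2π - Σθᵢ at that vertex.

Sum of angles = 300°. K = 360° - 300° = 60°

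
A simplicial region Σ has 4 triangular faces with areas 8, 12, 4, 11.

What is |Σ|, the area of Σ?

8 + 12 + 4 + 11 = 35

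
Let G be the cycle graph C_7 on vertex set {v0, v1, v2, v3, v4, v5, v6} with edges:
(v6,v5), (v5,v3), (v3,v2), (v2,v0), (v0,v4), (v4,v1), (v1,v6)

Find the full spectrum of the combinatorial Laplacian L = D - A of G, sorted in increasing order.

The cycle graph C_n has Laplacian eigenvalues λ_k = 2 − 2cos(2πk/n), k = 0, 1, …, n−1. Here n = 7:
k=0: 2 − 2cos(0) = 0.0; k=1: 2 − 2cos(2π/7) = 0.753; k=2: 2 − 2cos(4π/7) = 2.445; k=3: 2 − 2cos(6π/7) = 3.8019; k=4: 2 − 2cos(8π/7) = 3.8019; k=5: 2 − 2cos(10π/7) = 2.445; k=6: 2 − 2cos(12π/7) = 0.753.
Laplacian eigenvalues (increasing order): [0.0, 0.753, 0.753, 2.445, 2.445, 3.8019, 3.8019]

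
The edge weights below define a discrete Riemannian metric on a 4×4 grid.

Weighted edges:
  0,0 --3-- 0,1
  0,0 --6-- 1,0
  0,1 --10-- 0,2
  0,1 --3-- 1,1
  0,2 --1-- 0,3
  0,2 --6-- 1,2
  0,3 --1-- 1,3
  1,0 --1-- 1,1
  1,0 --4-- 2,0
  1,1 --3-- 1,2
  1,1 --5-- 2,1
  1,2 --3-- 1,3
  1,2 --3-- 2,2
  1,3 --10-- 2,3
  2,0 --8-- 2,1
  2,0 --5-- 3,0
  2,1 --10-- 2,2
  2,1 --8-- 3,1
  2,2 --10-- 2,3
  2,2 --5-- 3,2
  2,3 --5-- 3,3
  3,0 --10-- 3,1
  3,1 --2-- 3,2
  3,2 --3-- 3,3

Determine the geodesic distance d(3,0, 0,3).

Shortest path: 3,0 → 2,0 → 1,0 → 1,1 → 1,2 → 1,3 → 0,3, total weight = 17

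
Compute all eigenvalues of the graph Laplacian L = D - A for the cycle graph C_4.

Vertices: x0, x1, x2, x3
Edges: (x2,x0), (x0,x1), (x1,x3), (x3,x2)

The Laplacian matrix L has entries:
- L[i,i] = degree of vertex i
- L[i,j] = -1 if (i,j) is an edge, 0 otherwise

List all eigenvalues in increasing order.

The cycle graph C_n has Laplacian eigenvalues λ_k = 2 − 2cos(2πk/n), k = 0, 1, …, n−1. Here n = 4:
k=0: 2 − 2cos(0) = 0.0; k=1: 2 − 2cos(π/2) = 2.0; k=2: 2 − 2cos(π) = 4.0; k=3: 2 − 2cos(3π/2) = 2.0.
Laplacian eigenvalues (increasing order): [0.0, 2.0, 2.0, 4.0]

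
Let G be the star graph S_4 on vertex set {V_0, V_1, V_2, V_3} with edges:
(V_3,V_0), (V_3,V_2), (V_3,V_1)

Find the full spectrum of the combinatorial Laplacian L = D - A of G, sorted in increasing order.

The star S_4 is the complete bipartite graph K_{1,3} (one hub of degree 3, 3 leaves of degree 1). The Laplacian spectrum of K_{p,q} is 0, p (multiplicity q−1), q (multiplicity p−1), p+q. With p = 1, q = 3: 0 once, 1 with multiplicity 2, and 4 once. (Check: trace L = sum of degrees = 6 = 2·1 + 4.)
Laplacian eigenvalues (increasing order): [0.0, 1.0, 1.0, 4.0]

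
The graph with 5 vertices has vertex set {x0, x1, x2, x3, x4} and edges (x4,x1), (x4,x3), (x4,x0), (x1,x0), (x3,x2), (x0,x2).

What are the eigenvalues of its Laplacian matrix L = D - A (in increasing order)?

Degrees: deg(x0) = 3, deg(x1) = 2, deg(x2) = 2, deg(x3) = 2, deg(x4) = 3.
L = D − A with rows/columns ordered (x0, x1, x2, x3, x4):
  [ 3, -1, -1,  0, -1]
  [-1,  2,  0,  0, -1]
  [-1,  0,  2, -1,  0]
  [ 0,  0, -1,  2, -1]
  [-1, -1,  0, -1,  3]
Characteristic polynomial: det(λI − L) = λ(λ² − 5λ + 5)(λ² − 7λ + 11).
Roots: λ = 0; (λ² − 5λ + 5) = 0 ⇒ λ = (5 ± √5)/2 ≈ 1.382, 3.618; (λ² − 7λ + 11) = 0 ⇒ λ = (7 ± √5)/2 ≈ 2.382, 4.618.
(Check: the roots sum (with multiplicity) to 12, matching trace L = Σdeg = 2·6 = 12.)
Laplacian eigenvalues (increasing order): [0.0, 1.382, 2.382, 3.618, 4.618]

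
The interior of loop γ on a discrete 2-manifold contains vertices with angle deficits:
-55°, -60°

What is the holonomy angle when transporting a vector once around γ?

Holonomy = total enclosed curvature = (-55°) + (-60°) = -115°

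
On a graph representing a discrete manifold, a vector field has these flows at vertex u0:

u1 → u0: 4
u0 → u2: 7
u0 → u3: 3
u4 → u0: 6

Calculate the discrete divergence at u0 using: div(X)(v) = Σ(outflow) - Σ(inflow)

Divergence = sum of outgoing flows = (-4) + 7 + 3 + (-6) = 0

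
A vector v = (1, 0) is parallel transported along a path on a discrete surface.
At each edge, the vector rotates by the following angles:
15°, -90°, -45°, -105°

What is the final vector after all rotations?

Total rotation: 15° + (-90°) + (-45°) + (-105°) = -225° ≡ 135° (mod 360°). Final vector: (-0.7071, 0.7071)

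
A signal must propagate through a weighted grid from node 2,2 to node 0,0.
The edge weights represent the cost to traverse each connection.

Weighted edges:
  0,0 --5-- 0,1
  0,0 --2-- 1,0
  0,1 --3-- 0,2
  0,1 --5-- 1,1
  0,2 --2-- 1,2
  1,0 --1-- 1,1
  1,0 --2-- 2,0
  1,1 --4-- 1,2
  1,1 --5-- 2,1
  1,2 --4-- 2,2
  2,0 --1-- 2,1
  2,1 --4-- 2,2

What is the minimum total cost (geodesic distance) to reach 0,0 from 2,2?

Shortest path: 2,2 → 2,1 → 2,0 → 1,0 → 0,0, total weight = 9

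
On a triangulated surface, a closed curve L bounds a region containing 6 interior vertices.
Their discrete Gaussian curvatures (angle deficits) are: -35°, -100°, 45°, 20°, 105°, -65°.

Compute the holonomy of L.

Holonomy = total enclosed curvature = (-35°) + (-100°) + 45° + 20° + 105° + (-65°) = -30°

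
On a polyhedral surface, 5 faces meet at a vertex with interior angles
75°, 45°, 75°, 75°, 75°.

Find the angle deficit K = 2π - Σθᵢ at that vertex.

Sum of angles = 345°. K = 360° - 345° = 15°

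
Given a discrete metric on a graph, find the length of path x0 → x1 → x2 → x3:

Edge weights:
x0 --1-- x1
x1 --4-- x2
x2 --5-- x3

Arc length = 1 + 4 + 5 = 10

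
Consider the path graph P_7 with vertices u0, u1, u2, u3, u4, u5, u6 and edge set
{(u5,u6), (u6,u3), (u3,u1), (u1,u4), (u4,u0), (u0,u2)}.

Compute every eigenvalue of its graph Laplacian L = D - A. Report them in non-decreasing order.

The path graph P_n has Laplacian eigenvalues λ_k = 2 − 2cos(kπ/n), k = 0, 1, …, n−1. Here n = 7:
k=0: 2 − 2cos(0) = 0.0; k=1: 2 − 2cos(π/7) = 0.1981; k=2: 2 − 2cos(2π/7) = 0.753; k=3: 2 − 2cos(3π/7) = 1.555; k=4: 2 − 2cos(4π/7) = 2.445; k=5: 2 − 2cos(5π/7) = 3.247; k=6: 2 − 2cos(6π/7) = 3.8019.
Laplacian eigenvalues (increasing order): [0.0, 0.1981, 0.753, 1.555, 2.445, 3.247, 3.8019]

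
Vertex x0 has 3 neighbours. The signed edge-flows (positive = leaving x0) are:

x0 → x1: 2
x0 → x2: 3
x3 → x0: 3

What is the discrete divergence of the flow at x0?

Divergence = sum of outgoing flows = 2 + 3 + (-3) = 2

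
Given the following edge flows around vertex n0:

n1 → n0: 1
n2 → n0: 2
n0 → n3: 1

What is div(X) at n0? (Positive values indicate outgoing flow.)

Divergence = sum of outgoing flows = (-1) + (-2) + 1 = -2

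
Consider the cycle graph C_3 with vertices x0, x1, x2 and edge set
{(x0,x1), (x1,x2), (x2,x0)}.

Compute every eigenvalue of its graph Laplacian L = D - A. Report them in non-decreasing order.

The cycle graph C_n has Laplacian eigenvalues λ_k = 2 − 2cos(2πk/n), k = 0, 1, …, n−1. Here n = 3:
k=0: 2 − 2cos(0) = 0.0; k=1: 2 − 2cos(2π/3) = 3.0; k=2: 2 − 2cos(4π/3) = 3.0.
Laplacian eigenvalues (increasing order): [0.0, 3.0, 3.0]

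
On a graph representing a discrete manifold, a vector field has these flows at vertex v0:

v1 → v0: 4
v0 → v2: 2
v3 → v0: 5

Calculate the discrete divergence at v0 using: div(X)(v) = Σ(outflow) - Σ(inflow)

Divergence = sum of outgoing flows = (-4) + 2 + (-5) = -7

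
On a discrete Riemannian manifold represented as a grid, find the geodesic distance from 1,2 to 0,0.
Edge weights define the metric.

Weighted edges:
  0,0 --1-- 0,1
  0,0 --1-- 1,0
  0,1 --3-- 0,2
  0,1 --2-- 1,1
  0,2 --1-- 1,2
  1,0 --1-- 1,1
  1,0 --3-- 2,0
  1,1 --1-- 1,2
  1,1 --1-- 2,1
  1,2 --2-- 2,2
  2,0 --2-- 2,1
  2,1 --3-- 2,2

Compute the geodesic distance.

Shortest path: 1,2 → 1,1 → 1,0 → 0,0, total weight = 3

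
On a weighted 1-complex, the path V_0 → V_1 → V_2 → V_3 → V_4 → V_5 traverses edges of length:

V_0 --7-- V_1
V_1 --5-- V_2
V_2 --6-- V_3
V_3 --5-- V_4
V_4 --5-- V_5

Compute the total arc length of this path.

Arc length = 7 + 5 + 6 + 5 + 5 = 28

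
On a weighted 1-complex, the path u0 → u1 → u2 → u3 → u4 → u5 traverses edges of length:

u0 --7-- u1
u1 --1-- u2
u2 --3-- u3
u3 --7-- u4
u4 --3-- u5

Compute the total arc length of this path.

Arc length = 7 + 1 + 3 + 7 + 3 = 21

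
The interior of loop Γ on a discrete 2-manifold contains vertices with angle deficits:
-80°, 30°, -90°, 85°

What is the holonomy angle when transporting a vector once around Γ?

Holonomy = total enclosed curvature = (-80°) + 30° + (-90°) + 85° = -55°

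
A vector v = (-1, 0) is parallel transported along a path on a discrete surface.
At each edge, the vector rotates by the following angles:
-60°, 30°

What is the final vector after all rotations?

Total rotation: (-60°) + 30° = -30°. Final vector: (-0.8660, 0.5000)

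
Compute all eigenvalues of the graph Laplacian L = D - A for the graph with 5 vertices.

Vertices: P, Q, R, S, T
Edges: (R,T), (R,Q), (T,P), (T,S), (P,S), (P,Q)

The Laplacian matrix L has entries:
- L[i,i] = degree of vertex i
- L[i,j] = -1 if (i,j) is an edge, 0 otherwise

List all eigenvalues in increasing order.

Degrees: deg(P) = 3, deg(Q) = 2, deg(R) = 2, deg(S) = 2, deg(T) = 3.
L = D − A with rows/columns ordered (P, Q, R, S, T):
  [ 3, -1,  0, -1, -1]
  [-1,  2, -1,  0,  0]
  [ 0, -1,  2,  0, -1]
  [-1,  0,  0,  2, -1]
  [-1,  0, -1, -1,  3]
Characteristic polynomial: det(λI − L) = λ(λ² − 5λ + 5)(λ² − 7λ + 11).
Roots: λ = 0; (λ² − 5λ + 5) = 0 ⇒ λ = (5 ± √5)/2 ≈ 1.382, 3.618; (λ² − 7λ + 11) = 0 ⇒ λ = (7 ± √5)/2 ≈ 2.382, 4.618.
(Check: the roots sum (with multiplicity) to 12, matching trace L = Σdeg = 2·6 = 12.)
Laplacian eigenvalues (increasing order): [0.0, 1.382, 2.382, 3.618, 4.618]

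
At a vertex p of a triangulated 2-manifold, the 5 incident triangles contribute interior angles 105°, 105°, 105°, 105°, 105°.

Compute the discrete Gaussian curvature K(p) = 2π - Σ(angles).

Sum of angles = 525°. K = 360° - 525° = -165° = -11π/12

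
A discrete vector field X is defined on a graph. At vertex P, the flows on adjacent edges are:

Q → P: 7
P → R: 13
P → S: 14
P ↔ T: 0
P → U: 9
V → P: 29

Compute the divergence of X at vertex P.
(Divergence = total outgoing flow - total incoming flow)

Divergence = sum of outgoing flows = (-7) + 13 + 14 + 0 + 9 + (-29) = 0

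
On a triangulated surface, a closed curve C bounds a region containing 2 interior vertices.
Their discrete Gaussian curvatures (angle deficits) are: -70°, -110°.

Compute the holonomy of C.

Holonomy = total enclosed curvature = (-70°) + (-110°) = -180°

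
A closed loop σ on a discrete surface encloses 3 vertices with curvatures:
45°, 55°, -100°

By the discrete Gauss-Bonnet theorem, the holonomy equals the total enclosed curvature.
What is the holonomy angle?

Holonomy = total enclosed curvature = 45° + 55° + (-100°) = 0°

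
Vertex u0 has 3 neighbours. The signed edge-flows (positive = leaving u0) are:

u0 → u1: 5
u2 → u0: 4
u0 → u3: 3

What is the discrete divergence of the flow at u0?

Divergence = sum of outgoing flows = 5 + (-4) + 3 = 4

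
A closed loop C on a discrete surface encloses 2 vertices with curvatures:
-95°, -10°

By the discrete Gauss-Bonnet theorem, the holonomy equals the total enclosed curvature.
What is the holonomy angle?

Holonomy = total enclosed curvature = (-95°) + (-10°) = -105°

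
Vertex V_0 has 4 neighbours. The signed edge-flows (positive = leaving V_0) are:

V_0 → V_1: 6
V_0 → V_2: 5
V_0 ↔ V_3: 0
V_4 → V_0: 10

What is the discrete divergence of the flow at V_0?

Divergence = sum of outgoing flows = 6 + 5 + 0 + (-10) = 1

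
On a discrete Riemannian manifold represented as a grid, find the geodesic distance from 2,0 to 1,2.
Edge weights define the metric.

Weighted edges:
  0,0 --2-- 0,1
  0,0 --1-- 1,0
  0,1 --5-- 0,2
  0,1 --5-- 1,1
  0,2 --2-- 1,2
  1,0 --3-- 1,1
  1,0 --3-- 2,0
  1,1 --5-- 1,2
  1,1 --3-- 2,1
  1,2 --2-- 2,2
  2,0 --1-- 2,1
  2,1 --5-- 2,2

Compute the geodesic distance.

Shortest path: 2,0 → 2,1 → 2,2 → 1,2, total weight = 8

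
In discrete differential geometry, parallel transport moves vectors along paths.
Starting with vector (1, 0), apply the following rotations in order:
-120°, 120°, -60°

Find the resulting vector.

Total rotation: (-120°) + 120° + (-60°) = -60°. Final vector: (0.5000, -0.8660)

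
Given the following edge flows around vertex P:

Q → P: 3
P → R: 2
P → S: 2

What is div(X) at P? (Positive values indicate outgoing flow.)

Divergence = sum of outgoing flows = (-3) + 2 + 2 = 1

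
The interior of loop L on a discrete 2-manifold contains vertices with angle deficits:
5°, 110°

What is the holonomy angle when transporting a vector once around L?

Holonomy = total enclosed curvature = 5° + 110° = 115°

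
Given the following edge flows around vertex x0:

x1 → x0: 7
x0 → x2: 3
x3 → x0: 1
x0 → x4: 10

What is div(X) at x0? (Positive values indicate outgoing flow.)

Divergence = sum of outgoing flows = (-7) + 3 + (-1) + 10 = 5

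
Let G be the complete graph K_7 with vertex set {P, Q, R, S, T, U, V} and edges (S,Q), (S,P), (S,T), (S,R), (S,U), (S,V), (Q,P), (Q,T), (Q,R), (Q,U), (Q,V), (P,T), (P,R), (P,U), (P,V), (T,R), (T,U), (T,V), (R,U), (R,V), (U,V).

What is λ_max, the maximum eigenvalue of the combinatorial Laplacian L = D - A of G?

For the complete graph K_n, L = nI − J (J = all-ones matrix). J has eigenvalues n (once, eigenvector 𝟙) and 0 (multiplicity n−1), so L has eigenvalues 0 (once) and n (multiplicity n−1). Here n = 7: eigenvalue 0 once and 7 with multiplicity 6.
Laplacian eigenvalues: [0.0, 7.0, 7.0, 7.0, 7.0, 7.0, 7.0]. Largest eigenvalue (spectral radius) = 7.0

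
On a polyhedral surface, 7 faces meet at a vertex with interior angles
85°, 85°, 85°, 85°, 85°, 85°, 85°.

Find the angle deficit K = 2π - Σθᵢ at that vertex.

Sum of angles = 595°. K = 360° - 595° = -235° = -47π/36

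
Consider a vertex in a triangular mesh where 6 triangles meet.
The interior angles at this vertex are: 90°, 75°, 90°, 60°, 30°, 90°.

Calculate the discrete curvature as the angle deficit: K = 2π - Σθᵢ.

Sum of angles = 435°. K = 360° - 435° = -75°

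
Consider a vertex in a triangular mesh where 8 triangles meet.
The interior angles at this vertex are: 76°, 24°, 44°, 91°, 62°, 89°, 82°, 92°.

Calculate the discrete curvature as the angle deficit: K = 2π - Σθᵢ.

Sum of angles = 560°. K = 360° - 560° = -200° = -10π/9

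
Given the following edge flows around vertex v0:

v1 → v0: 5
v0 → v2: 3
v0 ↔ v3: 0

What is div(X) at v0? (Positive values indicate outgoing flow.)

Divergence = sum of outgoing flows = (-5) + 3 + 0 = -2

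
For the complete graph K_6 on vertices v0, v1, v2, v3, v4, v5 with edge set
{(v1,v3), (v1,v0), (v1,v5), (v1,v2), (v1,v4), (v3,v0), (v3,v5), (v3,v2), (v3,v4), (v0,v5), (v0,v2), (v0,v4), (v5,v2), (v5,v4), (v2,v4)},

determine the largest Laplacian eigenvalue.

For the complete graph K_n, L = nI − J (J = all-ones matrix). J has eigenvalues n (once, eigenvector 𝟙) and 0 (multiplicity n−1), so L has eigenvalues 0 (once) and n (multiplicity n−1). Here n = 6: eigenvalue 0 once and 6 with multiplicity 5.
Laplacian eigenvalues: [0.0, 6.0, 6.0, 6.0, 6.0, 6.0]. Largest eigenvalue (spectral radius) = 6.0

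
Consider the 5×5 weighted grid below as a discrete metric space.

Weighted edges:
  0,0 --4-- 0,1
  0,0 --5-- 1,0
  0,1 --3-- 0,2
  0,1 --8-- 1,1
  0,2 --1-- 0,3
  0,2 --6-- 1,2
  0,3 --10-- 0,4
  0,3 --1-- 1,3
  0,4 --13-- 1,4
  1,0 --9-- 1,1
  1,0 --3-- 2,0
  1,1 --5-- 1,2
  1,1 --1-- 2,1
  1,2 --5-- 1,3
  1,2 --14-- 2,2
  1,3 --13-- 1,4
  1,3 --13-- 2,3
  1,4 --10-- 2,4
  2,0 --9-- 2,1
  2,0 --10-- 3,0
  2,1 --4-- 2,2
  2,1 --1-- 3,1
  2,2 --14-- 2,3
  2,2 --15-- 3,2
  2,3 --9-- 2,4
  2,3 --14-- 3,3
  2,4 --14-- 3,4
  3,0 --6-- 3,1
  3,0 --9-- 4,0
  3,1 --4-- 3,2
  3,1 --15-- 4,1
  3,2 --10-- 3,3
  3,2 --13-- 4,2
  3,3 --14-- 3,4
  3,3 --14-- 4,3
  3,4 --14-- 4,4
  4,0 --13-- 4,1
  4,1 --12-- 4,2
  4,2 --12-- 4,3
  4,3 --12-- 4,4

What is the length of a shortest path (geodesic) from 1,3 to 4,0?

Shortest path: 1,3 → 1,2 → 1,1 → 2,1 → 3,1 → 3,0 → 4,0, total weight = 27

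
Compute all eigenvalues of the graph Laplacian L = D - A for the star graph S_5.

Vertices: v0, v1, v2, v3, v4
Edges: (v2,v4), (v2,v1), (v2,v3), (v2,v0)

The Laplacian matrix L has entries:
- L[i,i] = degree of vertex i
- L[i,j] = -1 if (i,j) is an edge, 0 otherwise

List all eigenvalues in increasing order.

The star S_5 is the complete bipartite graph K_{1,4} (one hub of degree 4, 4 leaves of degree 1). The Laplacian spectrum of K_{p,q} is 0, p (multiplicity q−1), q (multiplicity p−1), p+q. With p = 1, q = 4: 0 once, 1 with multiplicity 3, and 5 once. (Check: trace L = sum of degrees = 8 = 3·1 + 5.)
Laplacian eigenvalues (increasing order): [0.0, 1.0, 1.0, 1.0, 5.0]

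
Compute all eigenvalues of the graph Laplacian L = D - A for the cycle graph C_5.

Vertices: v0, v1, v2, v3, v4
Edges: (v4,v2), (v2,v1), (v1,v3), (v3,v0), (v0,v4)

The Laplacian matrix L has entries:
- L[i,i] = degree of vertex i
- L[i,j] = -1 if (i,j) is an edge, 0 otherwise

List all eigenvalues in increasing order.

The cycle graph C_n has Laplacian eigenvalues λ_k = 2 − 2cos(2πk/n), k = 0, 1, …, n−1. Here n = 5:
k=0: 2 − 2cos(0) = 0.0; k=1: 2 − 2cos(2π/5) = 1.382; k=2: 2 − 2cos(4π/5) = 3.618; k=3: 2 − 2cos(6π/5) = 3.618; k=4: 2 − 2cos(8π/5) = 1.382.
Laplacian eigenvalues (increasing order): [0.0, 1.382, 1.382, 3.618, 3.618]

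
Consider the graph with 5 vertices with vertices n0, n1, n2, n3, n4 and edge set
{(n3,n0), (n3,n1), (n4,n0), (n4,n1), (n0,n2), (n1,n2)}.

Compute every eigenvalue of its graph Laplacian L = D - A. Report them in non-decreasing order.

Degrees: deg(n0) = 3, deg(n1) = 3, deg(n2) = 2, deg(n3) = 2, deg(n4) = 2.
L = D − A with rows/columns ordered (n0, n1, n2, n3, n4):
  [ 3,  0, -1, -1, -1]
  [ 0,  3, -1, -1, -1]
  [-1, -1,  2,  0,  0]
  [-1, -1,  0,  2,  0]
  [-1, -1,  0,  0,  2]
Characteristic polynomial: det(λI − L) = λ(λ − 2)²(λ − 3)(λ − 5).
Roots: λ = 0; (λ − 2) = 0 ⇒ λ = 2 (multiplicity 2); (λ − 3) = 0 ⇒ λ = 3; (λ − 5) = 0 ⇒ λ = 5.
(Check: the roots sum (with multiplicity) to 12, matching trace L = Σdeg = 2·6 = 12.)
Laplacian eigenvalues (increasing order): [0.0, 2.0, 2.0, 3.0, 5.0]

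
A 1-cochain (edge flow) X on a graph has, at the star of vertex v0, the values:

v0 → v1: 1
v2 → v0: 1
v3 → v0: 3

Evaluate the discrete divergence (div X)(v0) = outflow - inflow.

Divergence = sum of outgoing flows = 1 + (-1) + (-3) = -3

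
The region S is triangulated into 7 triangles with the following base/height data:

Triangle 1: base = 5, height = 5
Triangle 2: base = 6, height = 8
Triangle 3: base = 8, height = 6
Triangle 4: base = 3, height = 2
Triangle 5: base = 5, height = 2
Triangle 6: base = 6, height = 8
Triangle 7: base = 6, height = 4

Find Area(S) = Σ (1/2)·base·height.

(1/2)×5×5 + (1/2)×6×8 + (1/2)×8×6 + (1/2)×3×2 + (1/2)×5×2 + (1/2)×6×8 + (1/2)×6×4 = 104.5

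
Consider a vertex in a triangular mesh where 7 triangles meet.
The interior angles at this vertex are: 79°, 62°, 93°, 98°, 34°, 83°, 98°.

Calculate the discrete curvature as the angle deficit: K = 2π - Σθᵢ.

Sum of angles = 547°. K = 360° - 547° = -187° = -187π/180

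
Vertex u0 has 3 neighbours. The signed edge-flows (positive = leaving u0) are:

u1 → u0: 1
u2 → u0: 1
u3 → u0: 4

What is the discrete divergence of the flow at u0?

Divergence = sum of outgoing flows = (-1) + (-1) + (-4) = -6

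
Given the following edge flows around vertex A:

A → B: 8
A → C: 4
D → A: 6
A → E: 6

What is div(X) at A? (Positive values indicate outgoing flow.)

Divergence = sum of outgoing flows = 8 + 4 + (-6) + 6 = 12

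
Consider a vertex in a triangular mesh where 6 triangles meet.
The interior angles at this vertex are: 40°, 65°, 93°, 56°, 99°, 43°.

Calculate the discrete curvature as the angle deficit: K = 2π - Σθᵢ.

Sum of angles = 396°. K = 360° - 396° = -36° = -π/5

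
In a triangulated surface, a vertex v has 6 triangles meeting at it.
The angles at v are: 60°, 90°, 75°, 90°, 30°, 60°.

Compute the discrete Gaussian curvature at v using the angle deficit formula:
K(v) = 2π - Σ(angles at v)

Sum of angles = 405°. K = 360° - 405° = -45°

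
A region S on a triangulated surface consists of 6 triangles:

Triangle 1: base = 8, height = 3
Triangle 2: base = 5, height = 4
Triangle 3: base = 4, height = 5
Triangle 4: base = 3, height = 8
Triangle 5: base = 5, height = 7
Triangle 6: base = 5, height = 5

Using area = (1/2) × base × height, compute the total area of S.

(1/2)×8×3 + (1/2)×5×4 + (1/2)×4×5 + (1/2)×3×8 + (1/2)×5×7 + (1/2)×5×5 = 74.0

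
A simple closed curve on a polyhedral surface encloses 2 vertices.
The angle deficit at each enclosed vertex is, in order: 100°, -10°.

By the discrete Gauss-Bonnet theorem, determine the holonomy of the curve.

Holonomy = total enclosed curvature = 100° + (-10°) = 90°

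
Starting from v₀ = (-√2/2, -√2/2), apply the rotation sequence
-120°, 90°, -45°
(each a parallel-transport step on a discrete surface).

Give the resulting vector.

Total rotation: (-120°) + 90° + (-45°) = -75°. Final vector: (-0.8660, 0.5000)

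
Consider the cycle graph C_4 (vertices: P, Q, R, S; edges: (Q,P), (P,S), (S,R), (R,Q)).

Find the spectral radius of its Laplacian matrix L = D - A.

The cycle graph C_n has Laplacian eigenvalues λ_k = 2 − 2cos(2πk/n), k = 0, 1, …, n−1. Here n = 4:
k=0: 2 − 2cos(0) = 0.0; k=1: 2 − 2cos(π/2) = 2.0; k=2: 2 − 2cos(π) = 4.0; k=3: 2 − 2cos(3π/2) = 2.0.
Laplacian eigenvalues: [0.0, 2.0, 2.0, 4.0]. Largest eigenvalue (spectral radius) = 4.0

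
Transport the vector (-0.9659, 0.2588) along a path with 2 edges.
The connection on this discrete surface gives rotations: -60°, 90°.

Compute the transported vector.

Total rotation: (-60°) + 90° = 30°. Final vector: (-0.9659, -0.2588)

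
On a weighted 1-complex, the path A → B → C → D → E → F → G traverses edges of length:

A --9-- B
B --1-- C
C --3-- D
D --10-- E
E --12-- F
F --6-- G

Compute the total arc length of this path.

Arc length = 9 + 1 + 3 + 10 + 12 + 6 = 41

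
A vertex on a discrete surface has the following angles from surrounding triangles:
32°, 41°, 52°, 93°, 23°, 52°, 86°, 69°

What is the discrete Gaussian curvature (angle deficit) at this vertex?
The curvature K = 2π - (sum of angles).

Sum of angles = 448°. K = 360° - 448° = -88° = -22π/45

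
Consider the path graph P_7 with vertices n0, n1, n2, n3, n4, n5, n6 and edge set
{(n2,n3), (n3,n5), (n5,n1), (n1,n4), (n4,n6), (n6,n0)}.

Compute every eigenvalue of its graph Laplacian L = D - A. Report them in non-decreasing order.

The path graph P_n has Laplacian eigenvalues λ_k = 2 − 2cos(kπ/n), k = 0, 1, …, n−1. Here n = 7:
k=0: 2 − 2cos(0) = 0.0; k=1: 2 − 2cos(π/7) = 0.1981; k=2: 2 − 2cos(2π/7) = 0.753; k=3: 2 − 2cos(3π/7) = 1.555; k=4: 2 − 2cos(4π/7) = 2.445; k=5: 2 − 2cos(5π/7) = 3.247; k=6: 2 − 2cos(6π/7) = 3.8019.
Laplacian eigenvalues (increasing order): [0.0, 0.1981, 0.753, 1.555, 2.445, 3.247, 3.8019]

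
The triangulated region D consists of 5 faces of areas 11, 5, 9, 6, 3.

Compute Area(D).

11 + 5 + 9 + 6 + 3 = 34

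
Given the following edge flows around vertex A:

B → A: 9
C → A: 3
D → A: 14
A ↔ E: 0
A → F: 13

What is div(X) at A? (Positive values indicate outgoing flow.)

Divergence = sum of outgoing flows = (-9) + (-3) + (-14) + 0 + 13 = -13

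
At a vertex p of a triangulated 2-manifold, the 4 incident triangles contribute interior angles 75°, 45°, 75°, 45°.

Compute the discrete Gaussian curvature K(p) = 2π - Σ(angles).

Sum of angles = 240°. K = 360° - 240° = 120° = 2π/3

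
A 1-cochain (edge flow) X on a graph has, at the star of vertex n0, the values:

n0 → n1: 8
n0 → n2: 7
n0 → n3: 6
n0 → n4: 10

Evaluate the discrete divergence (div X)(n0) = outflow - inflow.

Divergence = sum of outgoing flows = 8 + 7 + 6 + 10 = 31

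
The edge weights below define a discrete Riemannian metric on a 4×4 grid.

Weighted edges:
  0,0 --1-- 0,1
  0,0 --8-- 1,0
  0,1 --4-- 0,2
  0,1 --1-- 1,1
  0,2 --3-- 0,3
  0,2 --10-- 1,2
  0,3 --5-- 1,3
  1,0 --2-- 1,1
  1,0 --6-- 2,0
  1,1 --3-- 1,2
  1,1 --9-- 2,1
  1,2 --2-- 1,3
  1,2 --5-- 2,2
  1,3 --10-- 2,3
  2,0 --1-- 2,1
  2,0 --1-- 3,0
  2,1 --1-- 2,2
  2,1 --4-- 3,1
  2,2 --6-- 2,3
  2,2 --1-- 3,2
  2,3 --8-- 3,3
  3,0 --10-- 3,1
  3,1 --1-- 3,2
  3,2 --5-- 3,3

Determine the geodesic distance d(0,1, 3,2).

Shortest path: 0,1 → 1,1 → 1,2 → 2,2 → 3,2, total weight = 10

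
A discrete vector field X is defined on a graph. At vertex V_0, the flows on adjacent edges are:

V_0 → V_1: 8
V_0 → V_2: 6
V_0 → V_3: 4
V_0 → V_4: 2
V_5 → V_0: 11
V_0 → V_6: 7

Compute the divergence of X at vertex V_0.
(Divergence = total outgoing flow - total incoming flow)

Divergence = sum of outgoing flows = 8 + 6 + 4 + 2 + (-11) + 7 = 16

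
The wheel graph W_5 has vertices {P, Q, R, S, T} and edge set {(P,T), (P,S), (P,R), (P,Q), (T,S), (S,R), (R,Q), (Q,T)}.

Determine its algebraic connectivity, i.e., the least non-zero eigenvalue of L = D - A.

The wheel W_5 is the join K_1 ∨ C_4 (a hub joined to every vertex of a cycle of length 4). For a join G ∨ H (G on p vertices, H on q vertices) the Laplacian spectrum is 0, p+q, the eigenvalues of L(G) other than one 0 each shifted by +q, and the eigenvalues of L(H) other than one 0 each shifted by +p. With G = K_1 (p = 1, nothing left after dropping its 0) and H = C_4 (q = 4, eigenvalues 2 − 2cos(2πk/4), k = 0, …, 3; drop k = 0), the spectrum of W_5 is 0, 5, and 1 + (2 − 2cos(2πk/4)) = 3 − 2cos(2πk/4) for k = 1, …, 3:
k=1: 3 − 2cos(π/2) = 3.0; k=2: 3 − 2cos(π) = 5.0; k=3: 3 − 2cos(3π/2) = 3.0.
Laplacian eigenvalues: [0.0, 3.0, 3.0, 5.0, 5.0]. Algebraic connectivity (smallest non-zero eigenvalue) = 3.0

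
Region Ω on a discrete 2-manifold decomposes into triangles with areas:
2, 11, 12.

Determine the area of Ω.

2 + 11 + 12 = 25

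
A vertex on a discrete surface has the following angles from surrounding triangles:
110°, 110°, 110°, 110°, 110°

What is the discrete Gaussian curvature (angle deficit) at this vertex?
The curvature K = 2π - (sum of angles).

Sum of angles = 550°. K = 360° - 550° = -190°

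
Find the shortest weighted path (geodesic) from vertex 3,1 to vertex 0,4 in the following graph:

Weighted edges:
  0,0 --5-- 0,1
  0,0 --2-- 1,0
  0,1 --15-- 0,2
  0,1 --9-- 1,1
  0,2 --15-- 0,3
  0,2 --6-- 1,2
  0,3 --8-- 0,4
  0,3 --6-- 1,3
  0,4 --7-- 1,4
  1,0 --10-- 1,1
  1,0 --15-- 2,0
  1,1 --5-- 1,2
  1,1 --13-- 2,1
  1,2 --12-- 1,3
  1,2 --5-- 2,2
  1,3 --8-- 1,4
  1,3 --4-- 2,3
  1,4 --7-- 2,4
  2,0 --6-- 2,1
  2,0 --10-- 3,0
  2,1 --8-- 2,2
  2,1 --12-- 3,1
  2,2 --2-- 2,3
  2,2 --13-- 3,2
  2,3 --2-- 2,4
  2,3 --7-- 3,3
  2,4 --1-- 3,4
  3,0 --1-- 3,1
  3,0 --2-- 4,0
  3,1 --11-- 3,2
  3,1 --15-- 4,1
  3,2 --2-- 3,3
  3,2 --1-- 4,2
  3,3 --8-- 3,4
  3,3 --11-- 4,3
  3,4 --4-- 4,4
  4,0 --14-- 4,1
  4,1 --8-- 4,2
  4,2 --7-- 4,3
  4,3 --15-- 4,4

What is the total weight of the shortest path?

Shortest path: 3,1 → 3,2 → 3,3 → 2,3 → 2,4 → 1,4 → 0,4, total weight = 36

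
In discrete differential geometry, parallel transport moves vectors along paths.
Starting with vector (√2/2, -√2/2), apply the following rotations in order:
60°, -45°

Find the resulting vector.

Total rotation: 60° + (-45°) = 15°. Final vector: (0.8660, -0.5000)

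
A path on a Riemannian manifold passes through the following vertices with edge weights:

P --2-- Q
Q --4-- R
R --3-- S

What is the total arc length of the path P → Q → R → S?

Arc length = 2 + 4 + 3 = 9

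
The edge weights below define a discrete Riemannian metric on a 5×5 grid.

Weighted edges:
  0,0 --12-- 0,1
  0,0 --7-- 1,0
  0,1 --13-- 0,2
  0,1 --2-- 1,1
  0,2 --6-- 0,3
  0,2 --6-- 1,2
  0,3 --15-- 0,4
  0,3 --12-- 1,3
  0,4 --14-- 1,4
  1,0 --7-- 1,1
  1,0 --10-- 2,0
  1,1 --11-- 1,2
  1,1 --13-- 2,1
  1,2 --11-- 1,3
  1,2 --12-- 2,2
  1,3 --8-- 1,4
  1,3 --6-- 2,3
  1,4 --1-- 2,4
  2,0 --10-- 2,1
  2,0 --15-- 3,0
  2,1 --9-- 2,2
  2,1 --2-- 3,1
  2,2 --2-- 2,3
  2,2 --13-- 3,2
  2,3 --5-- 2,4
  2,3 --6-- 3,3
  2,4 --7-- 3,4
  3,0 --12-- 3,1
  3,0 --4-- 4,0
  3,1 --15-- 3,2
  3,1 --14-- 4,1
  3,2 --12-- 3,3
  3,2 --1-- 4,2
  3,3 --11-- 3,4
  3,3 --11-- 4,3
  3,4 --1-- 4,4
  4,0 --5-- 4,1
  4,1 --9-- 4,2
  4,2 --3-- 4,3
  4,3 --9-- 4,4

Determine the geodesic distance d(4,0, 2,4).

Shortest path: 4,0 → 4,1 → 4,2 → 4,3 → 4,4 → 3,4 → 2,4, total weight = 34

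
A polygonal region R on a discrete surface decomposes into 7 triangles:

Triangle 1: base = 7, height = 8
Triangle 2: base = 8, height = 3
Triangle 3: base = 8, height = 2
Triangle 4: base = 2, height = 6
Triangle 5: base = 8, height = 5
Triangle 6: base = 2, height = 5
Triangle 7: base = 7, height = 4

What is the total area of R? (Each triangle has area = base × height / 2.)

(1/2)×7×8 + (1/2)×8×3 + (1/2)×8×2 + (1/2)×2×6 + (1/2)×8×5 + (1/2)×2×5 + (1/2)×7×4 = 93.0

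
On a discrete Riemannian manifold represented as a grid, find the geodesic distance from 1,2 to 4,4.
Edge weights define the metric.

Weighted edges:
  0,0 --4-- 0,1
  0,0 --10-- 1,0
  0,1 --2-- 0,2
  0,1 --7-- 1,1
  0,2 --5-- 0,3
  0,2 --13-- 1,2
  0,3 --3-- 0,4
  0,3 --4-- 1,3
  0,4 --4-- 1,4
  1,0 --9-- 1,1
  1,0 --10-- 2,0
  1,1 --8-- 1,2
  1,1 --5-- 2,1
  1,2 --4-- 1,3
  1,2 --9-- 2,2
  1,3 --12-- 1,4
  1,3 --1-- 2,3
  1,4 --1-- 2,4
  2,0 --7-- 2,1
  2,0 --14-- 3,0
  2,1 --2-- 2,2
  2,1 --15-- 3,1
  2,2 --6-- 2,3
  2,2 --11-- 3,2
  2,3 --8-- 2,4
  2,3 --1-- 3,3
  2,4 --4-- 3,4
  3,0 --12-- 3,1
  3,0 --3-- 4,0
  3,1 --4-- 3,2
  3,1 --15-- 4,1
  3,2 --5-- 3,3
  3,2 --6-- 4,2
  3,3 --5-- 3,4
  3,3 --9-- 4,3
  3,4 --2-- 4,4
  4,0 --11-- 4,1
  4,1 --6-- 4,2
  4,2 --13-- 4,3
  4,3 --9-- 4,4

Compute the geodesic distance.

Shortest path: 1,2 → 1,3 → 2,3 → 3,3 → 3,4 → 4,4, total weight = 13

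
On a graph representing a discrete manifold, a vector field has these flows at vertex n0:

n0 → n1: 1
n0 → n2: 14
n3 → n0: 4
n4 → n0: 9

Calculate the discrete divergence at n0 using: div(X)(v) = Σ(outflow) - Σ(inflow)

Divergence = sum of outgoing flows = 1 + 14 + (-4) + (-9) = 2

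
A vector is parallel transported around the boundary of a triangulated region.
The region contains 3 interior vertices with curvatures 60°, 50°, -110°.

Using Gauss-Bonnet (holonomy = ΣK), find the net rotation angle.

Holonomy = total enclosed curvature = 60° + 50° + (-110°) = 0°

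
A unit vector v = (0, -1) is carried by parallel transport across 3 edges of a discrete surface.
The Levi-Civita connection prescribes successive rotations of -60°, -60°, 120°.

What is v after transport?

Total rotation: (-60°) + (-60°) + 120° = 0°. Final vector: (0, -1)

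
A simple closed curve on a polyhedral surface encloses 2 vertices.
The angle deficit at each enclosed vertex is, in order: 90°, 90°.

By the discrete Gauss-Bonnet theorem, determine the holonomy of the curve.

Holonomy = total enclosed curvature = 90° + 90° = 180°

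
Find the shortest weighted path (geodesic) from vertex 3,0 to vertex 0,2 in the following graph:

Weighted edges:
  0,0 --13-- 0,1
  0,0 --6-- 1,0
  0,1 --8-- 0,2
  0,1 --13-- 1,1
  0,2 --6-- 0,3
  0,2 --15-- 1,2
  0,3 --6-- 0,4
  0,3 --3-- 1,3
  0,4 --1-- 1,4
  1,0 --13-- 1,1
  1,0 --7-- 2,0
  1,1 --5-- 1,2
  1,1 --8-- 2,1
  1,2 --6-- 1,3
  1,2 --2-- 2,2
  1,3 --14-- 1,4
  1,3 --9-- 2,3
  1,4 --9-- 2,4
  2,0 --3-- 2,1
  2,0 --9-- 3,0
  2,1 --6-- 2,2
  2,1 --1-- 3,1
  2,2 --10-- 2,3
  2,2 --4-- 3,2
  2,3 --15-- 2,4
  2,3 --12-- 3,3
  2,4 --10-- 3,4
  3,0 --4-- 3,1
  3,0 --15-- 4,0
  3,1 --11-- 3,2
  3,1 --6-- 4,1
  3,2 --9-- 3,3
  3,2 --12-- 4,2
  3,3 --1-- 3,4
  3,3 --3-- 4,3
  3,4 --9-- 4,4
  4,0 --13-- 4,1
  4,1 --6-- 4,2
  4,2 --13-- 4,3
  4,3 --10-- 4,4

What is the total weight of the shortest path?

Shortest path: 3,0 → 3,1 → 2,1 → 2,2 → 1,2 → 0,2, total weight = 28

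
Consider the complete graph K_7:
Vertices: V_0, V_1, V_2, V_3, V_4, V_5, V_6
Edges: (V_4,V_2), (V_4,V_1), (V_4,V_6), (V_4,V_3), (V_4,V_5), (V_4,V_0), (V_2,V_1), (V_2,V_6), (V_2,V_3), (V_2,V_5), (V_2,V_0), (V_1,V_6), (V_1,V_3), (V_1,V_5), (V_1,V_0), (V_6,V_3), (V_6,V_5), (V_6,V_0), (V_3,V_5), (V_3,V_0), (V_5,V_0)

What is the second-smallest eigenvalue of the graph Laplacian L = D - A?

For the complete graph K_n, L = nI − J (J = all-ones matrix). J has eigenvalues n (once, eigenvector 𝟙) and 0 (multiplicity n−1), so L has eigenvalues 0 (once) and n (multiplicity n−1). Here n = 7: eigenvalue 0 once and 7 with multiplicity 6.
Laplacian eigenvalues: [0.0, 7.0, 7.0, 7.0, 7.0, 7.0, 7.0]. Algebraic connectivity (smallest non-zero eigenvalue) = 7.0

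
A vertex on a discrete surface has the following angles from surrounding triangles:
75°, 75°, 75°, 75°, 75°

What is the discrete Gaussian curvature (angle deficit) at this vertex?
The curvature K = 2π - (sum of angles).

Sum of angles = 375°. K = 360° - 375° = -15° = -π/12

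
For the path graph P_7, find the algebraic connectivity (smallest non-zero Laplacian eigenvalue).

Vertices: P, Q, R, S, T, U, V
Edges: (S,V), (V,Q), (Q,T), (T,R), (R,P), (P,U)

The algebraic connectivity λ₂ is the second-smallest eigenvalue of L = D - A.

The path graph P_n has Laplacian eigenvalues λ_k = 2 − 2cos(kπ/n), k = 0, 1, …, n−1. Here n = 7:
k=0: 2 − 2cos(0) = 0.0; k=1: 2 − 2cos(π/7) = 0.1981; k=2: 2 − 2cos(2π/7) = 0.753; k=3: 2 − 2cos(3π/7) = 1.555; k=4: 2 − 2cos(4π/7) = 2.445; k=5: 2 − 2cos(5π/7) = 3.247; k=6: 2 − 2cos(6π/7) = 3.8019.
Laplacian eigenvalues: [0.0, 0.1981, 0.753, 1.555, 2.445, 3.247, 3.8019]. Algebraic connectivity (smallest non-zero eigenvalue) = 0.1981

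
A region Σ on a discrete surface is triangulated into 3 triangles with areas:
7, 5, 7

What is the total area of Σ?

7 + 5 + 7 = 19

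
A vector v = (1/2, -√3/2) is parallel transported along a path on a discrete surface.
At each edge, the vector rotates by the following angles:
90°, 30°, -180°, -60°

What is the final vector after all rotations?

Total rotation: 90° + 30° + (-180°) + (-60°) = -120°. Final vector: (-1, 0)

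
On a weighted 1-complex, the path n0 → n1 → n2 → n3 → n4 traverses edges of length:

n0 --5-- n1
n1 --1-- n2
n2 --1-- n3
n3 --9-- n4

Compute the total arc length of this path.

Arc length = 5 + 1 + 1 + 9 = 16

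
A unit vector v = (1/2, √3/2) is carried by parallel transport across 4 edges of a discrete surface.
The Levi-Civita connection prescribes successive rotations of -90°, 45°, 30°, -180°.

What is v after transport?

Total rotation: (-90°) + 45° + 30° + (-180°) = -195° ≡ 165° (mod 360°). Final vector: (-0.7071, -0.7071)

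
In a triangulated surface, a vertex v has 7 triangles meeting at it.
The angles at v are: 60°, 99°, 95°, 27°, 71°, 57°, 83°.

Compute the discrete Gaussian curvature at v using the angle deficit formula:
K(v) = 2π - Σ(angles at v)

Sum of angles = 492°. K = 360° - 492° = -132° = -11π/15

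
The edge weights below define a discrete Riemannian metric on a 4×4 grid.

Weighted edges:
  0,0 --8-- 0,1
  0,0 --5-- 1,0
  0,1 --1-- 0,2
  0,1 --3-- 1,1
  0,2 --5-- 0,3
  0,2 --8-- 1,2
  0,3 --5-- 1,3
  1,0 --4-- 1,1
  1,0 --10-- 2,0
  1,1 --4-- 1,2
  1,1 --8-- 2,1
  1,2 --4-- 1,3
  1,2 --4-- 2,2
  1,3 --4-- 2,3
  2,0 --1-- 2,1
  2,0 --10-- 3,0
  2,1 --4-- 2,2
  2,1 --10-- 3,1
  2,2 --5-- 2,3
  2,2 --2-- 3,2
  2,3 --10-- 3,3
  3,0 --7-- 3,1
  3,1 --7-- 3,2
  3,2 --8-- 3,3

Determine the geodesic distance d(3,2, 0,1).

Shortest path: 3,2 → 2,2 → 1,2 → 1,1 → 0,1, total weight = 13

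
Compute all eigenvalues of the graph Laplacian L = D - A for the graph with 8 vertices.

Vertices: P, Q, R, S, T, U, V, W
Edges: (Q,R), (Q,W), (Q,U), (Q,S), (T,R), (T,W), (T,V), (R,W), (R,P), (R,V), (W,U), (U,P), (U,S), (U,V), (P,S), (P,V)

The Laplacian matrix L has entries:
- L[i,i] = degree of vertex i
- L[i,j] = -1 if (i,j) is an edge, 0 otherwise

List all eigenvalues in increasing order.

Degrees: deg(P) = 4, deg(Q) = 4, deg(R) = 5, deg(S) = 3, deg(T) = 3, deg(U) = 5, deg(V) = 4, deg(W) = 4.
L = D − A with rows/columns ordered (P, Q, R, S, T, U, V, W):
  [ 4,  0, -1, -1,  0, -1, -1,  0]
  [ 0,  4, -1, -1,  0, -1,  0, -1]
  [-1, -1,  5,  0, -1,  0, -1, -1]
  [-1, -1,  0,  3,  0, -1,  0,  0]
  [ 0,  0, -1,  0,  3,  0, -1, -1]
  [-1, -1,  0, -1,  0,  5, -1, -1]
  [-1,  0, -1,  0, -1, -1,  4,  0]
  [ 0, -1, -1,  0, -1, -1,  0,  4]
Characteristic polynomial: det(λI − L) = λ(λ − 2)(λ − 3)(λ − 4)(λ − 5)²(λ − 6)(λ − 7).
Roots: λ = 0; (λ − 2) = 0 ⇒ λ = 2; (λ − 3) = 0 ⇒ λ = 3; (λ − 4) = 0 ⇒ λ = 4; (λ − 5) = 0 ⇒ λ = 5 (multiplicity 2); (λ − 6) = 0 ⇒ λ = 6; (λ − 7) = 0 ⇒ λ = 7.
(Check: the roots sum (with multiplicity) to 32, matching trace L = Σdeg = 2·16 = 32.)
Laplacian eigenvalues (increasing order): [0.0, 2.0, 3.0, 4.0, 5.0, 5.0, 6.0, 7.0]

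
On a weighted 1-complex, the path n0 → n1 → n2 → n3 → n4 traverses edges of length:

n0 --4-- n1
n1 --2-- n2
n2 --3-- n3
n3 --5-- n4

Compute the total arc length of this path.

Arc length = 4 + 2 + 3 + 5 = 14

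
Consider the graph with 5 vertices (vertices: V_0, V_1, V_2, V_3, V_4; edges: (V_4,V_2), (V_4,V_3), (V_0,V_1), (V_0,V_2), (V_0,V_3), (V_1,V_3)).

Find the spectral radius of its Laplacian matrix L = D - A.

Degrees: deg(V_0) = 3, deg(V_1) = 2, deg(V_2) = 2, deg(V_3) = 3, deg(V_4) = 2.
L = D − A with rows/columns ordered (V_0, V_1, V_2, V_3, V_4):
  [ 3, -1, -1, -1,  0]
  [-1,  2,  0, -1,  0]
  [-1,  0,  2,  0, -1]
  [-1, -1,  0,  3, -1]
  [ 0,  0, -1, -1,  2]
Characteristic polynomial: det(λI − L) = λ(λ² − 5λ + 5)(λ² − 7λ + 11).
Roots: λ = 0; (λ² − 5λ + 5) = 0 ⇒ λ = (5 ± √5)/2 ≈ 1.382, 3.618; (λ² − 7λ + 11) = 0 ⇒ λ = (7 ± √5)/2 ≈ 2.382, 4.618.
(Check: the roots sum (with multiplicity) to 12, matching trace L = Σdeg = 2·6 = 12.)
Laplacian eigenvalues: [0.0, 1.382, 2.382, 3.618, 4.618]. Largest eigenvalue (spectral radius) = 4.618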